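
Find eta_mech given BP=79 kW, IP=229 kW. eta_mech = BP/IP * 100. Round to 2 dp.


eta_mech = (BP / IP) * 100
Ratio = 79 / 229 = 0.3450
eta_mech = 0.3450 * 100 = 34.50%


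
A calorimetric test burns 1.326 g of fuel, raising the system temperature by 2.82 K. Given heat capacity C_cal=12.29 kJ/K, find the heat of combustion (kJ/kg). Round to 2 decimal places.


Hc = C_cal * delta_T / m_fuel
Q_released = 12.29 * 2.82 = 34.6578 kJ
m_fuel = 1.326 g = 1.326/1000 kg = 0.001326 kg
Hc = 34.6578 / 0.001326 = 26137.10 kJ/kg


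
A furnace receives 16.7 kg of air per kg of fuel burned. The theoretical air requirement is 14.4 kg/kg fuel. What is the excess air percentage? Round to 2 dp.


Excess air = actual - stoichiometric = 16.7 - 14.4 = 2.30 kg/kg fuel
Excess air % = (excess / stoich) * 100 = (2.30 / 14.4) * 100 = 15.97%


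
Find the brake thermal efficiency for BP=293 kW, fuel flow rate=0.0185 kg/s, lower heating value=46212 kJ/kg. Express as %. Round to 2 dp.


eta_BTE = (BP / (mf * LHV)) * 100
Denominator = 0.0185 * 46212 = 854.9220 kW
eta_BTE = (293 / 854.9220) * 100 = 34.27%


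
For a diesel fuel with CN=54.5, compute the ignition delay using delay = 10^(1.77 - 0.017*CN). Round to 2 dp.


delay = 10^(1.77 - 0.017*CN)
Exponent = 1.77 - 0.017*54.5 = 0.8435
delay = 10^0.8435 = 6.97 ms


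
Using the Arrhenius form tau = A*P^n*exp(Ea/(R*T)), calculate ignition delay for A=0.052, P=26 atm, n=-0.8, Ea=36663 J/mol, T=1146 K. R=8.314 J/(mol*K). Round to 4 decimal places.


tau = A * P^n * exp(Ea/(R*T))
P^n = 26^(-0.8) = 0.07379405
Ea/(R*T) = 36663/(8.314*1146) = 3.847985
exp(Ea/(R*T)) = 46.898464
tau = 0.052 * 0.07379405 * 46.898464 = 0.1800 ms


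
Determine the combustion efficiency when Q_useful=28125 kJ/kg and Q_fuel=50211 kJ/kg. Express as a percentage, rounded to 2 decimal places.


Efficiency = (Q_useful / Q_fuel) * 100
Efficiency = (28125 / 50211) * 100
Efficiency = 0.5601 * 100 = 56.01%


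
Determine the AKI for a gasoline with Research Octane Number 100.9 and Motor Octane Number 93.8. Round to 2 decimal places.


AKI = (RON + MON) / 2
AKI = (100.9 + 93.8) / 2
AKI = 194.7 / 2 = 97.35


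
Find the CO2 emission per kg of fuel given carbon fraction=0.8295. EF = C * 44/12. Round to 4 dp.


EF = C_frac * (M_CO2 / M_C)
EF = 0.8295 * (44/12)
EF = 0.8295 * 3.666667 = 3.0415 kg_CO2/kg_fuel


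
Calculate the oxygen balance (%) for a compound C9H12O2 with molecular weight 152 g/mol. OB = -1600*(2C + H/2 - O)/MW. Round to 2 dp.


OB = -1600 * (2C + H/2 - O) / MW
Inner = 2*9 + 12/2 - 2 = 22.00
OB = -1600 * 22.00 / 152 = -231.58%


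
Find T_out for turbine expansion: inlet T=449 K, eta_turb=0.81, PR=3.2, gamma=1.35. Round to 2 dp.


T_out = T_in * (1 - eta * (1 - PR^(-(gamma-1)/gamma)))
Exponent = -(1.35-1)/1.35 = -0.25925926
PR^exp = 3.2^(-0.25925926) = 0.73966521
Factor = 1 - 0.81*(1 - 0.73966521) = 0.78912882
T_out = 449 * 0.78912882 = 354.32 K


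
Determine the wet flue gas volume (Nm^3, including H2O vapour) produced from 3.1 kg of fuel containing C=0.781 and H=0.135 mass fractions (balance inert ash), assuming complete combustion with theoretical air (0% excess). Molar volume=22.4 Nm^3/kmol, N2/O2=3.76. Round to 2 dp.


Per kg fuel: CO2 = (C/12 kmol)*22.4 = (0.781/12)*22.4 = 1.45787 Nm^3
Per kg fuel: H2O = (H/2 kmol)*22.4 = (0.135/2)*22.4 = 1.51200 Nm^3
O2 needed per kg fuel = C/12 + H/4 = 0.781/12 + 0.135/4 = 0.09883333 kmol
Per kg fuel: N2 = O2*3.76*22.4 = 0.09883333*3.76*22.4 = 8.32414 Nm^3
Total per kg = 1.45787 + 1.51200 + 8.32414 = 11.29401 Nm^3
Total = 11.29401 * 3.1 = 35.01 Nm^3


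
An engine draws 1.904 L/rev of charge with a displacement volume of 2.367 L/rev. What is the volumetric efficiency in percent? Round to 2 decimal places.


eta_v = (V_actual / V_disp) * 100
Ratio = 1.904 / 2.367 = 0.8044
eta_v = 0.8044 * 100 = 80.44%


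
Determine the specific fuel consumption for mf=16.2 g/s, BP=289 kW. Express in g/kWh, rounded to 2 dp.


SFC = (mf / BP) * 3600
Rate = 16.2 / 289 = 0.056055 g/(s*kW)
SFC = 0.056055 * 3600 = 201.80 g/kWh


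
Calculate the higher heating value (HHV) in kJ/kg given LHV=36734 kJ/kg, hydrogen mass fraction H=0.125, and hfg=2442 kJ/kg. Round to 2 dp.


HHV = LHV + hfg * 9 * H
Water addition = 2442 * 9 * 0.125 = 2747.250 kJ/kg
HHV = 36734 + 2747.250 = 39481.25 kJ/kg


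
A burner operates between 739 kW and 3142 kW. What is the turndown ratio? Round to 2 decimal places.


TDR = Q_max / Q_min
TDR = 3142 / 739 = 4.25


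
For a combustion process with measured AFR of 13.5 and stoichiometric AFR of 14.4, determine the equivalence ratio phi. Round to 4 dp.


phi = AFR_stoich / AFR_actual
phi = 14.4 / 13.5 = 1.0667


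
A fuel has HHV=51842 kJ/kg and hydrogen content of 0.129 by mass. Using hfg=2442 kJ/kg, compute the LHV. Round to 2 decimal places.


LHV = HHV - hfg * 9 * H
Water correction = 2442 * 9 * 0.129 = 2835.162 kJ/kg
LHV = 51842 - 2835.162 = 49006.84 kJ/kg


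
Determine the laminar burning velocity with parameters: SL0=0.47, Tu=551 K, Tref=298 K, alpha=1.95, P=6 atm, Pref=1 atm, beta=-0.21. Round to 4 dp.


SL = SL0 * (Tu/Tref)^alpha * (P/Pref)^beta
T ratio = 551/298 = 1.84899329
(T ratio)^alpha = 1.84899329^1.95 = 3.315308
(P/Pref)^beta = 6^(-0.21) = 0.686417
SL = 0.47 * 3.315308 * 0.686417 = 1.0696 m/s


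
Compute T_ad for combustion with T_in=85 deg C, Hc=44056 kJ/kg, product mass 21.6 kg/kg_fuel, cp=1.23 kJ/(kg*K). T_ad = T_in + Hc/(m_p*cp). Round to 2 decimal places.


T_ad = T_in + Hc / (m_p * cp)
Denominator = 21.6 * 1.23 = 26.5680
Temperature rise = 44056 / 26.5680 = 1658.24 K
T_ad = 85 + 1658.24 = 1743.24 deg C


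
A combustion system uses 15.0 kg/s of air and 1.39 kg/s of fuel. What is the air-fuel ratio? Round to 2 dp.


AFR = m_air / m_fuel
AFR = 15.0 / 1.39 = 10.79


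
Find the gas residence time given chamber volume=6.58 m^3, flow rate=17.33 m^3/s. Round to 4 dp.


tau = V / Q_flow
tau = 6.58 / 17.33 = 0.3797 s


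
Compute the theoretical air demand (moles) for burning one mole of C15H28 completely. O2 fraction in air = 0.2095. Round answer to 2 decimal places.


Balanced combustion: C15H28 + 22 O2 -> 15 CO2 + 14 H2O
O2 needed = C + H/4 = 15 + 28/4 = 22.00 moles
Air moles = O2 / 0.2095 = 22.00 / 0.2095 = 105.01 moles air


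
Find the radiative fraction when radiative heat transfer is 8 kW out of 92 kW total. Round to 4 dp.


f_rad = Q_rad / Q_total
f_rad = 8 / 92 = 0.0870


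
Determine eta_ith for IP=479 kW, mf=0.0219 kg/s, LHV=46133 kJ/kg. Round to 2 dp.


eta_ith = (IP / (mf * LHV)) * 100
Denominator = 0.0219 * 46133 = 1010.3127 kW
eta_ith = (479 / 1010.3127) * 100 = 47.41%


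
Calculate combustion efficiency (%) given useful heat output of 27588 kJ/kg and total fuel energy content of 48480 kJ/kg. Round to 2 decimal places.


Efficiency = (Q_useful / Q_fuel) * 100
Efficiency = (27588 / 48480) * 100
Efficiency = 0.5691 * 100 = 56.91%


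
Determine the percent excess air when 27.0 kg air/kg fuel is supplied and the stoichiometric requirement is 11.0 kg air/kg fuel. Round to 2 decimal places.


Excess air = actual - stoichiometric = 27.0 - 11.0 = 16.00 kg/kg fuel
Excess air % = (excess / stoich) * 100 = (16.00 / 11.0) * 100 = 145.45%


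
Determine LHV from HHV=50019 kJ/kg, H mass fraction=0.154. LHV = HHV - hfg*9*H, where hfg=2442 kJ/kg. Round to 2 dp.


LHV = HHV - hfg * 9 * H
Water correction = 2442 * 9 * 0.154 = 3384.612 kJ/kg
LHV = 50019 - 3384.612 = 46634.39 kJ/kg


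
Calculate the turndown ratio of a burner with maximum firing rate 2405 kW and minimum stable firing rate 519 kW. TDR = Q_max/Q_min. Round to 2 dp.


TDR = Q_max / Q_min
TDR = 2405 / 519 = 4.63


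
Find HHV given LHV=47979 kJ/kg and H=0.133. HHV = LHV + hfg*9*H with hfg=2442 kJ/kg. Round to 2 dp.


HHV = LHV + hfg * 9 * H
Water addition = 2442 * 9 * 0.133 = 2923.074 kJ/kg
HHV = 47979 + 2923.074 = 50902.07 kJ/kg


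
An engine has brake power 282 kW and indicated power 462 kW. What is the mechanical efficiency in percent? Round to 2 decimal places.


eta_mech = (BP / IP) * 100
Ratio = 282 / 462 = 0.6104
eta_mech = 0.6104 * 100 = 61.04%


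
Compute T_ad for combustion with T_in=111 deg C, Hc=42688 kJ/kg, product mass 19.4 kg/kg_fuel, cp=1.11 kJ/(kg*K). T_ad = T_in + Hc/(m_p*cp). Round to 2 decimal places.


T_ad = T_in + Hc / (m_p * cp)
Denominator = 19.4 * 1.11 = 21.5340
Temperature rise = 42688 / 21.5340 = 1982.35 K
T_ad = 111 + 1982.35 = 2093.35 deg C


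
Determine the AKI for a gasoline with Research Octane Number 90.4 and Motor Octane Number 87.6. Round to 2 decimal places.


AKI = (RON + MON) / 2
AKI = (90.4 + 87.6) / 2
AKI = 178.0 / 2 = 89.00


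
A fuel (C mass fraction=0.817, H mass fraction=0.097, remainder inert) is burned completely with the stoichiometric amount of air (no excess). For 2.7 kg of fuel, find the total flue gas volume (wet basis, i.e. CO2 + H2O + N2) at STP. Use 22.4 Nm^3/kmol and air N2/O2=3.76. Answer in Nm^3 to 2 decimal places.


Per kg fuel: CO2 = (C/12 kmol)*22.4 = (0.817/12)*22.4 = 1.52507 Nm^3
Per kg fuel: H2O = (H/2 kmol)*22.4 = (0.097/2)*22.4 = 1.08640 Nm^3
O2 needed per kg fuel = C/12 + H/4 = 0.817/12 + 0.097/4 = 0.09233333 kmol
Per kg fuel: N2 = O2*3.76*22.4 = 0.09233333*3.76*22.4 = 7.77668 Nm^3
Total per kg = 1.52507 + 1.08640 + 7.77668 = 10.38815 Nm^3
Total = 10.38815 * 2.7 = 28.05 Nm^3


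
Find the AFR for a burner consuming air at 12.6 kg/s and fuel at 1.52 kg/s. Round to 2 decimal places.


AFR = m_air / m_fuel
AFR = 12.6 / 1.52 = 8.29


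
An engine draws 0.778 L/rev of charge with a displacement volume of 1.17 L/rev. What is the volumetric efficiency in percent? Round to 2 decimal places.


eta_v = (V_actual / V_disp) * 100
Ratio = 0.778 / 1.17 = 0.6650
eta_v = 0.6650 * 100 = 66.50%


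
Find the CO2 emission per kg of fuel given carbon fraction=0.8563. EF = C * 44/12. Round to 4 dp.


EF = C_frac * (M_CO2 / M_C)
EF = 0.8563 * (44/12)
EF = 0.8563 * 3.666667 = 3.1398 kg_CO2/kg_fuel


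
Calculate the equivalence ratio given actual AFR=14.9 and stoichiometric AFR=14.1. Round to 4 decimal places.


phi = AFR_stoich / AFR_actual
phi = 14.1 / 14.9 = 0.9463


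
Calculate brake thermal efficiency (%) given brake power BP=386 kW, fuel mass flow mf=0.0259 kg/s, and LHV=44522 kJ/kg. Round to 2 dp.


eta_BTE = (BP / (mf * LHV)) * 100
Denominator = 0.0259 * 44522 = 1153.1198 kW
eta_BTE = (386 / 1153.1198) * 100 = 33.47%


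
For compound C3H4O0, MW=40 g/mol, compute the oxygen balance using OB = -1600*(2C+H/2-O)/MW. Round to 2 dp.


OB = -1600 * (2C + H/2 - O) / MW
Inner = 2*3 + 4/2 - 0 = 8.00
OB = -1600 * 8.00 / 40 = -320.00%


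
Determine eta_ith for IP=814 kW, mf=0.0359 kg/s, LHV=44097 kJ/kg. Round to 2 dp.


eta_ith = (IP / (mf * LHV)) * 100
Denominator = 0.0359 * 44097 = 1583.0823 kW
eta_ith = (814 / 1583.0823) * 100 = 51.42%


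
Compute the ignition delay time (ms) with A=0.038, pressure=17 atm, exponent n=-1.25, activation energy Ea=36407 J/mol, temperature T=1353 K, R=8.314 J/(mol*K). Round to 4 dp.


tau = A * P^n * exp(Ea/(R*T))
P^n = 17^(-1.25) = 0.02896936
Ea/(R*T) = 36407/(8.314*1353) = 3.236511
exp(Ea/(R*T)) = 25.444788
tau = 0.038 * 0.02896936 * 25.444788 = 0.0280 ms


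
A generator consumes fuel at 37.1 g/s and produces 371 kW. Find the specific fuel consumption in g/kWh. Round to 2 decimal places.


SFC = (mf / BP) * 3600
Rate = 37.1 / 371 = 0.100000 g/(s*kW)
SFC = 0.100000 * 3600 = 360.00 g/kWh


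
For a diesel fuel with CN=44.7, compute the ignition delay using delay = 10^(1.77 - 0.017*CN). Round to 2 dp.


delay = 10^(1.77 - 0.017*CN)
Exponent = 1.77 - 0.017*44.7 = 1.0101
delay = 10^1.0101 = 10.24 ms


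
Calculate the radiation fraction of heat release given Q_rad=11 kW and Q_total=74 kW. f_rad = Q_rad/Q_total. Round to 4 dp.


f_rad = Q_rad / Q_total
f_rad = 11 / 74 = 0.1486


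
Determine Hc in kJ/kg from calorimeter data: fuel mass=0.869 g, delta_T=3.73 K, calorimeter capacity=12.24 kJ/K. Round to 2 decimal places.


Hc = C_cal * delta_T / m_fuel
Q_released = 12.24 * 3.73 = 45.6552 kJ
m_fuel = 0.869 g = 0.869/1000 kg = 0.000869 kg
Hc = 45.6552 / 0.000869 = 52537.63 kJ/kg


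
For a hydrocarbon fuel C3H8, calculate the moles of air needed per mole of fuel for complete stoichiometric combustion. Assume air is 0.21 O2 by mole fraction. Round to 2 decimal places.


Balanced combustion: C3H8 + 5 O2 -> 3 CO2 + 4 H2O
O2 needed = C + H/4 = 3 + 8/4 = 5.00 moles
Air moles = O2 / 0.21 = 5.00 / 0.21 = 23.81 moles air


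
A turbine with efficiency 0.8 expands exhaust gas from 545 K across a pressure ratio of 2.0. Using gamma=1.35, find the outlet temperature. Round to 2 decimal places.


T_out = T_in * (1 - eta * (1 - PR^(-(gamma-1)/gamma)))
Exponent = -(1.35-1)/1.35 = -0.25925926
PR^exp = 2.0^(-0.25925926) = 0.83551680
Factor = 1 - 0.8*(1 - 0.83551680) = 0.86841344
T_out = 545 * 0.86841344 = 473.29 K


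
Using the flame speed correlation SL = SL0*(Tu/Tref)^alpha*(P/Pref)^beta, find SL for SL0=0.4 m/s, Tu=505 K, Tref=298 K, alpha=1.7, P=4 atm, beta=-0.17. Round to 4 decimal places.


SL = SL0 * (Tu/Tref)^alpha * (P/Pref)^beta
T ratio = 505/298 = 1.69463087
(T ratio)^alpha = 1.69463087^1.7 = 2.451476
(P/Pref)^beta = 4^(-0.17) = 0.790041
SL = 0.4 * 2.451476 * 0.790041 = 0.7747 m/s


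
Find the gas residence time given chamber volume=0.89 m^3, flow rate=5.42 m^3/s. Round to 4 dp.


tau = V / Q_flow
tau = 0.89 / 5.42 = 0.1642 s


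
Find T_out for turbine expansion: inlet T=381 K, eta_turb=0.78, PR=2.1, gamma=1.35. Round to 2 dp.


T_out = T_in * (1 - eta * (1 - PR^(-(gamma-1)/gamma)))
Exponent = -(1.35-1)/1.35 = -0.25925926
PR^exp = 2.1^(-0.25925926) = 0.82501466
Factor = 1 - 0.78*(1 - 0.82501466) = 0.86351143
T_out = 381 * 0.86351143 = 329.00 K


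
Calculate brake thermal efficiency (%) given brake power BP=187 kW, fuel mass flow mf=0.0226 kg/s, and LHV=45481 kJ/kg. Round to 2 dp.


eta_BTE = (BP / (mf * LHV)) * 100
Denominator = 0.0226 * 45481 = 1027.8706 kW
eta_BTE = (187 / 1027.8706) * 100 = 18.19%


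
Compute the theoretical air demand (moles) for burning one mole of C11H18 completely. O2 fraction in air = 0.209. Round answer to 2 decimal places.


Balanced combustion: C11H18 + 15.5 O2 -> 11 CO2 + 9 H2O
O2 needed = C + H/4 = 11 + 18/4 = 15.50 moles
Air moles = O2 / 0.209 = 15.50 / 0.209 = 74.16 moles air


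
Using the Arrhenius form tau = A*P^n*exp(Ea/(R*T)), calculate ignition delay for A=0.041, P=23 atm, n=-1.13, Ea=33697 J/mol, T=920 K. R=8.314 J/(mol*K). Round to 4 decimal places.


tau = A * P^n * exp(Ea/(R*T))
P^n = 23^(-1.13) = 0.02892328
Ea/(R*T) = 33697/(8.314*920) = 4.405482
exp(Ea/(R*T)) = 81.898575
tau = 0.041 * 0.02892328 * 81.898575 = 0.0971 ms


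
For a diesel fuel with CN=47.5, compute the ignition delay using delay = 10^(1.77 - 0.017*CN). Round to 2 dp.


delay = 10^(1.77 - 0.017*CN)
Exponent = 1.77 - 0.017*47.5 = 0.9625
delay = 10^0.9625 = 9.17 ms


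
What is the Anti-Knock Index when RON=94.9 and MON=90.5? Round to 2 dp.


AKI = (RON + MON) / 2
AKI = (94.9 + 90.5) / 2
AKI = 185.4 / 2 = 92.70


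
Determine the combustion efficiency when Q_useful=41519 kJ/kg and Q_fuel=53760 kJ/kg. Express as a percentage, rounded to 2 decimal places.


Efficiency = (Q_useful / Q_fuel) * 100
Efficiency = (41519 / 53760) * 100
Efficiency = 0.7723 * 100 = 77.23%


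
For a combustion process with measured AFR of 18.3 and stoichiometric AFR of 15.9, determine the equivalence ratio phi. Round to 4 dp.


phi = AFR_stoich / AFR_actual
phi = 15.9 / 18.3 = 0.8689


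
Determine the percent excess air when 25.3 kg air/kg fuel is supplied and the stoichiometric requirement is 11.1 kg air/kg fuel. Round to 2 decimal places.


Excess air = actual - stoichiometric = 25.3 - 11.1 = 14.20 kg/kg fuel
Excess air % = (excess / stoich) * 100 = (14.20 / 11.1) * 100 = 127.93%


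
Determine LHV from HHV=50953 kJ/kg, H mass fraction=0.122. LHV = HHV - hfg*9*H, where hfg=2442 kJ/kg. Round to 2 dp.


LHV = HHV - hfg * 9 * H
Water correction = 2442 * 9 * 0.122 = 2681.316 kJ/kg
LHV = 50953 - 2681.316 = 48271.68 kJ/kg


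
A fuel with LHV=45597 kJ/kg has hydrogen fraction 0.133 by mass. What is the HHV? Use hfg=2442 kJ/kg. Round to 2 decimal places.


HHV = LHV + hfg * 9 * H
Water addition = 2442 * 9 * 0.133 = 2923.074 kJ/kg
HHV = 45597 + 2923.074 = 48520.07 kJ/kg


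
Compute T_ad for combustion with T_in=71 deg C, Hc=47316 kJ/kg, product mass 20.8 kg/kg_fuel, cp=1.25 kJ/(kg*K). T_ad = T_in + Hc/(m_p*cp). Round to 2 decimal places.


T_ad = T_in + Hc / (m_p * cp)
Denominator = 20.8 * 1.25 = 26.0000
Temperature rise = 47316 / 26.0000 = 1819.85 K
T_ad = 71 + 1819.85 = 1890.85 deg C


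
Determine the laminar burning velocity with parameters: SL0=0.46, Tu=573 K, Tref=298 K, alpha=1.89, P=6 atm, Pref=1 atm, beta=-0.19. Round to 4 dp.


SL = SL0 * (Tu/Tref)^alpha * (P/Pref)^beta
T ratio = 573/298 = 1.92281879
(T ratio)^alpha = 1.92281879^1.89 = 3.440674
(P/Pref)^beta = 6^(-0.19) = 0.711461
SL = 0.46 * 3.440674 * 0.711461 = 1.1260 m/s


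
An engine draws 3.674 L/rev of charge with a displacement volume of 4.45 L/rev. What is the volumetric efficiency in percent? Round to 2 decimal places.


eta_v = (V_actual / V_disp) * 100
Ratio = 3.674 / 4.45 = 0.8256
eta_v = 0.8256 * 100 = 82.56%


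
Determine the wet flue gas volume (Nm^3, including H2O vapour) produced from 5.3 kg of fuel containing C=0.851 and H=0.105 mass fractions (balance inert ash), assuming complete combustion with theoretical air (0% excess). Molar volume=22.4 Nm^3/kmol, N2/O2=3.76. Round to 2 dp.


Per kg fuel: CO2 = (C/12 kmol)*22.4 = (0.851/12)*22.4 = 1.58853 Nm^3
Per kg fuel: H2O = (H/2 kmol)*22.4 = (0.105/2)*22.4 = 1.17600 Nm^3
O2 needed per kg fuel = C/12 + H/4 = 0.851/12 + 0.105/4 = 0.09716667 kmol
Per kg fuel: N2 = O2*3.76*22.4 = 0.09716667*3.76*22.4 = 8.18377 Nm^3
Total per kg = 1.58853 + 1.17600 + 8.18377 = 10.94830 Nm^3
Total = 10.94830 * 5.3 = 58.03 Nm^3


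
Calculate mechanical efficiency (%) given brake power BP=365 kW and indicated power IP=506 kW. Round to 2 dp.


eta_mech = (BP / IP) * 100
Ratio = 365 / 506 = 0.7213
eta_mech = 0.7213 * 100 = 72.13%


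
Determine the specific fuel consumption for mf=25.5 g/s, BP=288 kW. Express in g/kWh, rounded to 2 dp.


SFC = (mf / BP) * 3600
Rate = 25.5 / 288 = 0.088542 g/(s*kW)
SFC = 0.088542 * 3600 = 318.75 g/kWh


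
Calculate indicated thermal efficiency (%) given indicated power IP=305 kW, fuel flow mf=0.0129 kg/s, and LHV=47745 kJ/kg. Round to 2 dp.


eta_ith = (IP / (mf * LHV)) * 100
Denominator = 0.0129 * 47745 = 615.9105 kW
eta_ith = (305 / 615.9105) * 100 = 49.52%


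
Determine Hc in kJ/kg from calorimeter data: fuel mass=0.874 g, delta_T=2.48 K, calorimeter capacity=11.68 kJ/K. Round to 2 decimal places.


Hc = C_cal * delta_T / m_fuel
Q_released = 11.68 * 2.48 = 28.9664 kJ
m_fuel = 0.874 g = 0.874/1000 kg = 0.000874 kg
Hc = 28.9664 / 0.000874 = 33142.33 kJ/kg


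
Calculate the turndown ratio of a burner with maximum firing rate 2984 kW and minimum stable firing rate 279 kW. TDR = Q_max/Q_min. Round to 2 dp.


TDR = Q_max / Q_min
TDR = 2984 / 279 = 10.70


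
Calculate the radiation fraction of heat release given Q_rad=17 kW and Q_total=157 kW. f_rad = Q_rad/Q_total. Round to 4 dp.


f_rad = Q_rad / Q_total
f_rad = 17 / 157 = 0.1083


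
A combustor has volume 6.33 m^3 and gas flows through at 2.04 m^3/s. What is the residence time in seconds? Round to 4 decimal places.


tau = V / Q_flow
tau = 6.33 / 2.04 = 3.1029 s


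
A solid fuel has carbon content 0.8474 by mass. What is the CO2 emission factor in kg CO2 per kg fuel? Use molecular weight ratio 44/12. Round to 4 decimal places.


EF = C_frac * (M_CO2 / M_C)
EF = 0.8474 * (44/12)
EF = 0.8474 * 3.666667 = 3.1071 kg_CO2/kg_fuel


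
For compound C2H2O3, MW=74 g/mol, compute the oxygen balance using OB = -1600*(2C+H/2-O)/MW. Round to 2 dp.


OB = -1600 * (2C + H/2 - O) / MW
Inner = 2*2 + 2/2 - 3 = 2.00
OB = -1600 * 2.00 / 74 = -43.24%


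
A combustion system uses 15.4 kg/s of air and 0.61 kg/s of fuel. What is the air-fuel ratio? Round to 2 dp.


AFR = m_air / m_fuel
AFR = 15.4 / 0.61 = 25.25


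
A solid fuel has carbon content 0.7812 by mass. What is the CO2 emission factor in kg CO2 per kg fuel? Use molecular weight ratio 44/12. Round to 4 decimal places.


EF = C_frac * (M_CO2 / M_C)
EF = 0.7812 * (44/12)
EF = 0.7812 * 3.666667 = 2.8644 kg_CO2/kg_fuel


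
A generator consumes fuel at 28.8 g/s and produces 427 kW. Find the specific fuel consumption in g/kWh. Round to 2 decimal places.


SFC = (mf / BP) * 3600
Rate = 28.8 / 427 = 0.067447 g/(s*kW)
SFC = 0.067447 * 3600 = 242.81 g/kWh


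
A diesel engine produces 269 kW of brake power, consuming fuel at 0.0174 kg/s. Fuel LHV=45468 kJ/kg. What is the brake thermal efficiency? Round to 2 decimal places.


eta_BTE = (BP / (mf * LHV)) * 100
Denominator = 0.0174 * 45468 = 791.1432 kW
eta_BTE = (269 / 791.1432) * 100 = 34.00%


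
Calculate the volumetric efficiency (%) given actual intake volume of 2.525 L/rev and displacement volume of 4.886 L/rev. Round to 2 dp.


eta_v = (V_actual / V_disp) * 100
Ratio = 2.525 / 4.886 = 0.5168
eta_v = 0.5168 * 100 = 51.68%


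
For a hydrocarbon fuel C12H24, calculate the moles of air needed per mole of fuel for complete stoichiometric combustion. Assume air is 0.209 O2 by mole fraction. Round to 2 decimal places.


Balanced combustion: C12H24 + 18 O2 -> 12 CO2 + 12 H2O
O2 needed = C + H/4 = 12 + 24/4 = 18.00 moles
Air moles = O2 / 0.209 = 18.00 / 0.209 = 86.12 moles air


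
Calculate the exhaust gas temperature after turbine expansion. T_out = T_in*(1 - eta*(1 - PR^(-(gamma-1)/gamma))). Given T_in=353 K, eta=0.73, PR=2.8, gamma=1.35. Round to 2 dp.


T_out = T_in * (1 - eta * (1 - PR^(-(gamma-1)/gamma)))
Exponent = -(1.35-1)/1.35 = -0.25925926
PR^exp = 2.8^(-0.25925926) = 0.76572026
Factor = 1 - 0.73*(1 - 0.76572026) = 0.82897579
T_out = 353 * 0.82897579 = 292.63 K


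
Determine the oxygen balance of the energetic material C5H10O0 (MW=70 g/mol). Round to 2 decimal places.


OB = -1600 * (2C + H/2 - O) / MW
Inner = 2*5 + 10/2 - 0 = 15.00
OB = -1600 * 15.00 / 70 = -342.86%


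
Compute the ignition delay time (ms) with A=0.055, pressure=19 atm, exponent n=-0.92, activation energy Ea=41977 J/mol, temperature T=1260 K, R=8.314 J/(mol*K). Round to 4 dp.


tau = A * P^n * exp(Ea/(R*T))
P^n = 19^(-0.92) = 0.06661111
Ea/(R*T) = 41977/(8.314*1260) = 4.007106
exp(Ea/(R*T)) = 54.987507
tau = 0.055 * 0.06661111 * 54.987507 = 0.2015 ms


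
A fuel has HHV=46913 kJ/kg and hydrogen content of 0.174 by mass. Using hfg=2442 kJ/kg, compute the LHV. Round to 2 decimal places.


LHV = HHV - hfg * 9 * H
Water correction = 2442 * 9 * 0.174 = 3824.172 kJ/kg
LHV = 46913 - 3824.172 = 43088.83 kJ/kg


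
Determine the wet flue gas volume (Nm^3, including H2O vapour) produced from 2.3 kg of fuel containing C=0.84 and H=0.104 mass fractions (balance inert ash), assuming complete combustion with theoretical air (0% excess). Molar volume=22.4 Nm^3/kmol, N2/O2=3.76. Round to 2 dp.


Per kg fuel: CO2 = (C/12 kmol)*22.4 = (0.84/12)*22.4 = 1.56800 Nm^3
Per kg fuel: H2O = (H/2 kmol)*22.4 = (0.104/2)*22.4 = 1.16480 Nm^3
O2 needed per kg fuel = C/12 + H/4 = 0.84/12 + 0.104/4 = 0.09600000 kmol
Per kg fuel: N2 = O2*3.76*22.4 = 0.09600000*3.76*22.4 = 8.08550 Nm^3
Total per kg = 1.56800 + 1.16480 + 8.08550 = 10.81830 Nm^3
Total = 10.81830 * 2.3 = 24.88 Nm^3


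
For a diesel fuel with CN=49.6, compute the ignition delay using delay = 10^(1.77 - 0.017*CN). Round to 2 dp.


delay = 10^(1.77 - 0.017*CN)
Exponent = 1.77 - 0.017*49.6 = 0.9268
delay = 10^0.9268 = 8.45 ms


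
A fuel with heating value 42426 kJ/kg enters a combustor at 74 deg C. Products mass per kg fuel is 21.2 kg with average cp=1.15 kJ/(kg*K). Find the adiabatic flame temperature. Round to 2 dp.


T_ad = T_in + Hc / (m_p * cp)
Denominator = 21.2 * 1.15 = 24.3800
Temperature rise = 42426 / 24.3800 = 1740.20 K
T_ad = 74 + 1740.20 = 1814.20 deg C


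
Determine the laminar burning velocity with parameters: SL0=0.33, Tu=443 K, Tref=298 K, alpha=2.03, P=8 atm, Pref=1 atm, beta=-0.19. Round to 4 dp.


SL = SL0 * (Tu/Tref)^alpha * (P/Pref)^beta
T ratio = 443/298 = 1.48657718
(T ratio)^alpha = 1.48657718^2.03 = 2.236354
(P/Pref)^beta = 8^(-0.19) = 0.673617
SL = 0.33 * 2.236354 * 0.673617 = 0.4971 m/s


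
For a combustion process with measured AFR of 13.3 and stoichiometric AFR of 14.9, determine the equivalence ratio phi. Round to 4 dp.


phi = AFR_stoich / AFR_actual
phi = 14.9 / 13.3 = 1.1203


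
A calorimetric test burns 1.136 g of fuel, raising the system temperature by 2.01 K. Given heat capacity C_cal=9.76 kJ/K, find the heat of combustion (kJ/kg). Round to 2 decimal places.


Hc = C_cal * delta_T / m_fuel
Q_released = 9.76 * 2.01 = 19.6176 kJ
m_fuel = 1.136 g = 1.136/1000 kg = 0.001136 kg
Hc = 19.6176 / 0.001136 = 17269.01 kJ/kg


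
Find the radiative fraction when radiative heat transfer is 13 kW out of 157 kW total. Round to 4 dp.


f_rad = Q_rad / Q_total
f_rad = 13 / 157 = 0.0828


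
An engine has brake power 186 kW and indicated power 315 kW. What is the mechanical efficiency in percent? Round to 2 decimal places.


eta_mech = (BP / IP) * 100
Ratio = 186 / 315 = 0.5905
eta_mech = 0.5905 * 100 = 59.05%


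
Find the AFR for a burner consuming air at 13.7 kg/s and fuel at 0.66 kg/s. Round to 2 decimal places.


AFR = m_air / m_fuel
AFR = 13.7 / 0.66 = 20.76


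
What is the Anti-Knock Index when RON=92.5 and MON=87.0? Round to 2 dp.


AKI = (RON + MON) / 2
AKI = (92.5 + 87.0) / 2
AKI = 179.5 / 2 = 89.75


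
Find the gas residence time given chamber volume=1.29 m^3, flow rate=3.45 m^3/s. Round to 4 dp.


tau = V / Q_flow
tau = 1.29 / 3.45 = 0.3739 s


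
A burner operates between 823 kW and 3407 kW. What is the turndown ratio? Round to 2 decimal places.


TDR = Q_max / Q_min
TDR = 3407 / 823 = 4.14


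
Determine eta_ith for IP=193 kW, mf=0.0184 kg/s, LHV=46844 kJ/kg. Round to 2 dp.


eta_ith = (IP / (mf * LHV)) * 100
Denominator = 0.0184 * 46844 = 861.9296 kW
eta_ith = (193 / 861.9296) * 100 = 22.39%


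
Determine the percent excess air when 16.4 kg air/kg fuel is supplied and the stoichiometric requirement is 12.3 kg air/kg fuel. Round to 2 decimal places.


Excess air = actual - stoichiometric = 16.4 - 12.3 = 4.10 kg/kg fuel
Excess air % = (excess / stoich) * 100 = (4.10 / 12.3) * 100 = 33.33%


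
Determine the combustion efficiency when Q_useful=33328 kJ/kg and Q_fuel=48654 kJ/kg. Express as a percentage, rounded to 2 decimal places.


Efficiency = (Q_useful / Q_fuel) * 100
Efficiency = (33328 / 48654) * 100
Efficiency = 0.6850 * 100 = 68.50%


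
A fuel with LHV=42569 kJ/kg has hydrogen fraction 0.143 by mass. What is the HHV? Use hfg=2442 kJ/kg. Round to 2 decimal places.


HHV = LHV + hfg * 9 * H
Water addition = 2442 * 9 * 0.143 = 3142.854 kJ/kg
HHV = 42569 + 3142.854 = 45711.85 kJ/kg


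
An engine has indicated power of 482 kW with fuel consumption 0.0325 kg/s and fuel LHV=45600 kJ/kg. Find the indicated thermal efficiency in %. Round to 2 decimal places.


eta_ith = (IP / (mf * LHV)) * 100
Denominator = 0.0325 * 45600 = 1482.0000 kW
eta_ith = (482 / 1482.0000) * 100 = 32.52%


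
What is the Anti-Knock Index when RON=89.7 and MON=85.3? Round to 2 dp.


AKI = (RON + MON) / 2
AKI = (89.7 + 85.3) / 2
AKI = 175.0 / 2 = 87.50


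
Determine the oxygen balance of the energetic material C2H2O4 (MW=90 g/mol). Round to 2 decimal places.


OB = -1600 * (2C + H/2 - O) / MW
Inner = 2*2 + 2/2 - 4 = 1.00
OB = -1600 * 1.00 / 90 = -17.78%


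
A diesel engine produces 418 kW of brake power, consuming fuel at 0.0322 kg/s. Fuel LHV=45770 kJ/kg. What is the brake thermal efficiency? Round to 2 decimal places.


eta_BTE = (BP / (mf * LHV)) * 100
Denominator = 0.0322 * 45770 = 1473.7940 kW
eta_BTE = (418 / 1473.7940) * 100 = 28.36%


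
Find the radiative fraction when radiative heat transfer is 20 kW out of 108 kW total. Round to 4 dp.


f_rad = Q_rad / Q_total
f_rad = 20 / 108 = 0.1852


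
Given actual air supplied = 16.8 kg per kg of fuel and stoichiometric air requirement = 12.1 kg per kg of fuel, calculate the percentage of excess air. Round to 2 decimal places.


Excess air = actual - stoichiometric = 16.8 - 12.1 = 4.70 kg/kg fuel
Excess air % = (excess / stoich) * 100 = (4.70 / 12.1) * 100 = 38.84%


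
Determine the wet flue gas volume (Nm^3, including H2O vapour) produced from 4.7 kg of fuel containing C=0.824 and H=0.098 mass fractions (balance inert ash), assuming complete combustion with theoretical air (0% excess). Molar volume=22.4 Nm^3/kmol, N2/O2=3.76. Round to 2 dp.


Per kg fuel: CO2 = (C/12 kmol)*22.4 = (0.824/12)*22.4 = 1.53813 Nm^3
Per kg fuel: H2O = (H/2 kmol)*22.4 = (0.098/2)*22.4 = 1.09760 Nm^3
O2 needed per kg fuel = C/12 + H/4 = 0.824/12 + 0.098/4 = 0.09316667 kmol
Per kg fuel: N2 = O2*3.76*22.4 = 0.09316667*3.76*22.4 = 7.84687 Nm^3
Total per kg = 1.53813 + 1.09760 + 7.84687 = 10.48260 Nm^3
Total = 10.48260 * 4.7 = 49.27 Nm^3


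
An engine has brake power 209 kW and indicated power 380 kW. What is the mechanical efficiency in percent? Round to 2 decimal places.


eta_mech = (BP / IP) * 100
Ratio = 209 / 380 = 0.5500
eta_mech = 0.5500 * 100 = 55.00%


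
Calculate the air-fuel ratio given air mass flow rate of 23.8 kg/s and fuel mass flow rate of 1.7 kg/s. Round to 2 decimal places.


AFR = m_air / m_fuel
AFR = 23.8 / 1.7 = 14.00


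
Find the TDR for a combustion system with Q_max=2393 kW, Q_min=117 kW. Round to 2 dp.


TDR = Q_max / Q_min
TDR = 2393 / 117 = 20.45


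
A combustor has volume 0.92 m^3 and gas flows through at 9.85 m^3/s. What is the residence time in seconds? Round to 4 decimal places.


tau = V / Q_flow
tau = 0.92 / 9.85 = 0.0934 s


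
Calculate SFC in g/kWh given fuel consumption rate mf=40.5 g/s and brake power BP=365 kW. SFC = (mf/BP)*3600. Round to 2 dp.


SFC = (mf / BP) * 3600
Rate = 40.5 / 365 = 0.110959 g/(s*kW)
SFC = 0.110959 * 3600 = 399.45 g/kWh


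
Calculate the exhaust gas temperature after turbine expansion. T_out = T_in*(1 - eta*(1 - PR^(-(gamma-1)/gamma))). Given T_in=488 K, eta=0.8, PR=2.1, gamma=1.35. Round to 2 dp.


T_out = T_in * (1 - eta * (1 - PR^(-(gamma-1)/gamma)))
Exponent = -(1.35-1)/1.35 = -0.25925926
PR^exp = 2.1^(-0.25925926) = 0.82501466
Factor = 1 - 0.8*(1 - 0.82501466) = 0.86001173
T_out = 488 * 0.86001173 = 419.69 K


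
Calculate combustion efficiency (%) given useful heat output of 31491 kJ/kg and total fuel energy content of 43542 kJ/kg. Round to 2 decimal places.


Efficiency = (Q_useful / Q_fuel) * 100
Efficiency = (31491 / 43542) * 100
Efficiency = 0.7232 * 100 = 72.32%


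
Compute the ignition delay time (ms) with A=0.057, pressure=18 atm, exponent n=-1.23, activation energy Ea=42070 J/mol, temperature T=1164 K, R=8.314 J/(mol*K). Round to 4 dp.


tau = A * P^n * exp(Ea/(R*T))
P^n = 18^(-1.23) = 0.02857688
Ea/(R*T) = 42070/(8.314*1164) = 4.347199
exp(Ea/(R*T)) = 77.261742
tau = 0.057 * 0.02857688 * 77.261742 = 0.1259 ms


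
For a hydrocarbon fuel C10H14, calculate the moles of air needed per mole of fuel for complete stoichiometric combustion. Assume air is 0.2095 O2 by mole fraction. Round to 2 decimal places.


Balanced combustion: C10H14 + 13.5 O2 -> 10 CO2 + 7 H2O
O2 needed = C + H/4 = 10 + 14/4 = 13.50 moles
Air moles = O2 / 0.2095 = 13.50 / 0.2095 = 64.44 moles air


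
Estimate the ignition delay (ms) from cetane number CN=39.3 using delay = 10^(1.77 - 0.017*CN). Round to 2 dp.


delay = 10^(1.77 - 0.017*CN)
Exponent = 1.77 - 0.017*39.3 = 1.1019
delay = 10^1.1019 = 12.64 ms


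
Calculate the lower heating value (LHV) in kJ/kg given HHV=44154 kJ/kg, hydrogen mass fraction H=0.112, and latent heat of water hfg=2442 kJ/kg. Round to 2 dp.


LHV = HHV - hfg * 9 * H
Water correction = 2442 * 9 * 0.112 = 2461.536 kJ/kg
LHV = 44154 - 2461.536 = 41692.46 kJ/kg


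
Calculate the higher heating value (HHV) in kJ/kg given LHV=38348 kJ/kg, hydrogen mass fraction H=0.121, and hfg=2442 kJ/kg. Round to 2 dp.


HHV = LHV + hfg * 9 * H
Water addition = 2442 * 9 * 0.121 = 2659.338 kJ/kg
HHV = 38348 + 2659.338 = 41007.34 kJ/kg


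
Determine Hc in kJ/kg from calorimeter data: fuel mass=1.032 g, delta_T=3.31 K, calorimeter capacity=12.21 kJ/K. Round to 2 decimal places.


Hc = C_cal * delta_T / m_fuel
Q_released = 12.21 * 3.31 = 40.4151 kJ
m_fuel = 1.032 g = 1.032/1000 kg = 0.001032 kg
Hc = 40.4151 / 0.001032 = 39161.92 kJ/kg


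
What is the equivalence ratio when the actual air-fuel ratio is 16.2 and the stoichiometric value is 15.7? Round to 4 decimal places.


phi = AFR_stoich / AFR_actual
phi = 15.7 / 16.2 = 0.9691


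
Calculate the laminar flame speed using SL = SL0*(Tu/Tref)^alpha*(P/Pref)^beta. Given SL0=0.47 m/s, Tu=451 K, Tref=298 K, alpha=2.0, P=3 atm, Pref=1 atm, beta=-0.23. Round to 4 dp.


SL = SL0 * (Tu/Tref)^alpha * (P/Pref)^beta
T ratio = 451/298 = 1.51342282
(T ratio)^alpha = 1.51342282^2.0 = 2.290449
(P/Pref)^beta = 3^(-0.23) = 0.776716
SL = 0.47 * 2.290449 * 0.776716 = 0.8361 m/s


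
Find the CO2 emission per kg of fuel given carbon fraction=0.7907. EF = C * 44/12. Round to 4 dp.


EF = C_frac * (M_CO2 / M_C)
EF = 0.7907 * (44/12)
EF = 0.7907 * 3.666667 = 2.8992 kg_CO2/kg_fuel


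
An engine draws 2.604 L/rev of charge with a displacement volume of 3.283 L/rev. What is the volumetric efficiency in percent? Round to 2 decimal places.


eta_v = (V_actual / V_disp) * 100
Ratio = 2.604 / 3.283 = 0.7932
eta_v = 0.7932 * 100 = 79.32%


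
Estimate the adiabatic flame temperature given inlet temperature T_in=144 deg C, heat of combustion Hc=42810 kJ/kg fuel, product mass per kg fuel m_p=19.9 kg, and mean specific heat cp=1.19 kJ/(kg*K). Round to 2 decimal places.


T_ad = T_in + Hc / (m_p * cp)
Denominator = 19.9 * 1.19 = 23.6810
Temperature rise = 42810 / 23.6810 = 1807.78 K
T_ad = 144 + 1807.78 = 1951.78 deg C


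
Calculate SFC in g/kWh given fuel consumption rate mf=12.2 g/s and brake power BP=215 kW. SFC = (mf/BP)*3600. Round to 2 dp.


SFC = (mf / BP) * 3600
Rate = 12.2 / 215 = 0.056744 g/(s*kW)
SFC = 0.056744 * 3600 = 204.28 g/kWh


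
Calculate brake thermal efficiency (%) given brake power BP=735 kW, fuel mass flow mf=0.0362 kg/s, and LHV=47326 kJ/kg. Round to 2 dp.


eta_BTE = (BP / (mf * LHV)) * 100
Denominator = 0.0362 * 47326 = 1713.2012 kW
eta_BTE = (735 / 1713.2012) * 100 = 42.90%


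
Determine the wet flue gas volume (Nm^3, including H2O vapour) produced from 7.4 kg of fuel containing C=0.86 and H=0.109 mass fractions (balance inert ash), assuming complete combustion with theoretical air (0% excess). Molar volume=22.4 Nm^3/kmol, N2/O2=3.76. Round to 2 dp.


Per kg fuel: CO2 = (C/12 kmol)*22.4 = (0.86/12)*22.4 = 1.60533 Nm^3
Per kg fuel: H2O = (H/2 kmol)*22.4 = (0.109/2)*22.4 = 1.22080 Nm^3
O2 needed per kg fuel = C/12 + H/4 = 0.86/12 + 0.109/4 = 0.09891667 kmol
Per kg fuel: N2 = O2*3.76*22.4 = 0.09891667*3.76*22.4 = 8.33116 Nm^3
Total per kg = 1.60533 + 1.22080 + 8.33116 = 11.15729 Nm^3
Total = 11.15729 * 7.4 = 82.56 Nm^3


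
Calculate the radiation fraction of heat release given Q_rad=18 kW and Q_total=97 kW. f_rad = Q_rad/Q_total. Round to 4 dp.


f_rad = Q_rad / Q_total
f_rad = 18 / 97 = 0.1856


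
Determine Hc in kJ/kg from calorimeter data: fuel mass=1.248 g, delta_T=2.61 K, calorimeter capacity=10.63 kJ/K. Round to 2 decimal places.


Hc = C_cal * delta_T / m_fuel
Q_released = 10.63 * 2.61 = 27.7443 kJ
m_fuel = 1.248 g = 1.248/1000 kg = 0.001248 kg
Hc = 27.7443 / 0.001248 = 22231.01 kJ/kg


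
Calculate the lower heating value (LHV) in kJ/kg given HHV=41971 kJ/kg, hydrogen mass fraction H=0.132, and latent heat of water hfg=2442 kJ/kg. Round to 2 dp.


LHV = HHV - hfg * 9 * H
Water correction = 2442 * 9 * 0.132 = 2901.096 kJ/kg
LHV = 41971 - 2901.096 = 39069.90 kJ/kg


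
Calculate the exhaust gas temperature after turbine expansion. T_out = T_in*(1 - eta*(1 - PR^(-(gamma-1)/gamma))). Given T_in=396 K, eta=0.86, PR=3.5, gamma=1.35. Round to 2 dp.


T_out = T_in * (1 - eta * (1 - PR^(-(gamma-1)/gamma)))
Exponent = -(1.35-1)/1.35 = -0.25925926
PR^exp = 3.5^(-0.25925926) = 0.72267881
Factor = 1 - 0.86*(1 - 0.72267881) = 0.76150378
T_out = 396 * 0.76150378 = 301.56 K


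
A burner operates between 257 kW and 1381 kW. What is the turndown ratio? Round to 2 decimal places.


TDR = Q_max / Q_min
TDR = 1381 / 257 = 5.37


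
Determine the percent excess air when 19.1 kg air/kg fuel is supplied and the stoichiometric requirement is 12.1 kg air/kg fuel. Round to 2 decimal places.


Excess air = actual - stoichiometric = 19.1 - 12.1 = 7.00 kg/kg fuel
Excess air % = (excess / stoich) * 100 = (7.00 / 12.1) * 100 = 57.85%


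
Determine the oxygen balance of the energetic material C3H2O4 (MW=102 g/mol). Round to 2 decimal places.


OB = -1600 * (2C + H/2 - O) / MW
Inner = 2*3 + 2/2 - 4 = 3.00
OB = -1600 * 3.00 / 102 = -47.06%


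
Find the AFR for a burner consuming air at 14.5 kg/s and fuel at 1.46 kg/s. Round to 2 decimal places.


AFR = m_air / m_fuel
AFR = 14.5 / 1.46 = 9.93


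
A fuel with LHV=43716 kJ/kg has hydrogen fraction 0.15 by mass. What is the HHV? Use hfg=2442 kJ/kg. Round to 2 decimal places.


HHV = LHV + hfg * 9 * H
Water addition = 2442 * 9 * 0.15 = 3296.700 kJ/kg
HHV = 43716 + 3296.700 = 47012.70 kJ/kg


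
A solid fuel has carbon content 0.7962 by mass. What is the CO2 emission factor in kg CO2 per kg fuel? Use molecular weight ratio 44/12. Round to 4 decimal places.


EF = C_frac * (M_CO2 / M_C)
EF = 0.7962 * (44/12)
EF = 0.7962 * 3.666667 = 2.9194 kg_CO2/kg_fuel


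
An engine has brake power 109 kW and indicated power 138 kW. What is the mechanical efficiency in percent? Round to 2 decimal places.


eta_mech = (BP / IP) * 100
Ratio = 109 / 138 = 0.7899
eta_mech = 0.7899 * 100 = 78.99%


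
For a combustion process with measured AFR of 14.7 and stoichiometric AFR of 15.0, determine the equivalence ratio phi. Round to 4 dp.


phi = AFR_stoich / AFR_actual
phi = 15.0 / 14.7 = 1.0204


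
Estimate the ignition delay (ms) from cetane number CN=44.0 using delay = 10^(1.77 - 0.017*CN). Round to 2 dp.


delay = 10^(1.77 - 0.017*CN)
Exponent = 1.77 - 0.017*44.0 = 1.0220
delay = 10^1.0220 = 10.52 ms


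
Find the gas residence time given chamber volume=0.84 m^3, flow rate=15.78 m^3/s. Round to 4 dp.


tau = V / Q_flow
tau = 0.84 / 15.78 = 0.0532 s


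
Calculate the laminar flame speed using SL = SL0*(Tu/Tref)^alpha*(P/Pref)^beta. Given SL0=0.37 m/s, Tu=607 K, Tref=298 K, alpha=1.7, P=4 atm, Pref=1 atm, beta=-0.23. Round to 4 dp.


SL = SL0 * (Tu/Tref)^alpha * (P/Pref)^beta
T ratio = 607/298 = 2.03691275
(T ratio)^alpha = 2.03691275^1.7 = 3.351607
(P/Pref)^beta = 4^(-0.23) = 0.726986
SL = 0.37 * 3.351607 * 0.726986 = 0.9015 m/s


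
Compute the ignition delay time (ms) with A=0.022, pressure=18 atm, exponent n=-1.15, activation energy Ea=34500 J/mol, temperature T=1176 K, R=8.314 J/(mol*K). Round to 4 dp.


tau = A * P^n * exp(Ea/(R*T))
P^n = 18^(-1.15) = 0.03601112
Ea/(R*T) = 34500/(8.314*1176) = 3.528595
exp(Ea/(R*T)) = 34.076040
tau = 0.022 * 0.03601112 * 34.076040 = 0.0270 ms


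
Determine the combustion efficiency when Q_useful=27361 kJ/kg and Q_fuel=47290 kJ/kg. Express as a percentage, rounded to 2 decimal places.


Efficiency = (Q_useful / Q_fuel) * 100
Efficiency = (27361 / 47290) * 100
Efficiency = 0.5786 * 100 = 57.86%


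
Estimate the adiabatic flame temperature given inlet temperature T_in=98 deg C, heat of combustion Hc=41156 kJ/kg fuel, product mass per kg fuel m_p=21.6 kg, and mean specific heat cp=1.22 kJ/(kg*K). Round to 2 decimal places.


T_ad = T_in + Hc / (m_p * cp)
Denominator = 21.6 * 1.22 = 26.3520
Temperature rise = 41156 / 26.3520 = 1561.78 K
T_ad = 98 + 1561.78 = 1659.78 deg C
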